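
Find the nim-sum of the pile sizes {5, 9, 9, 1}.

4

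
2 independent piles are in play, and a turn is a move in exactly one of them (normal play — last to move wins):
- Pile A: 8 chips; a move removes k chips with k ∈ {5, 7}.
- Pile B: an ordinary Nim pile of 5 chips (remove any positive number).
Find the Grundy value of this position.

4

Build the Grundy sequence for pile A with g(k) = mex{g(k−s) : s ∈ {5, 7}, s ≤ k}:
g(0) = mex{} = 0
g(1) = mex{} = 0
g(2) = mex{} = 0
g(3) = mex{} = 0
g(4) = mex{} = 0
g(5) = mex{0} = 1
g(6) = mex{0} = 1
g(7) = mex{0} = 1
g(8) = mex{0} = 1
So g(8) = 1.
Pile B is a plain Nim pile of size 5, so its Grundy value is 5.
The value of a disjunctive sum is the nim-sum of the parts.
Combined value = 1 XOR 5 = 4.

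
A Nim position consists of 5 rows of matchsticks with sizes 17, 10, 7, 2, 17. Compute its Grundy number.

Compute the nim-sum pairwise:
17 XOR 10 = 27
27 XOR 7 = 28
28 XOR 2 = 30
30 XOR 17 = 15

15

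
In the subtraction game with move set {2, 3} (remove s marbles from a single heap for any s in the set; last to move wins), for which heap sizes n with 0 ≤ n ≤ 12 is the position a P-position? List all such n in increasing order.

0, 1, 5, 6, 10, 11

Grundy values for subtraction set {2, 3}:
g(0) = mex{} = 0
g(1) = mex{} = 0
g(2) = mex{0} = 1
g(3) = mex{0} = 1
g(4) = mex{0,1} = 2
g(5) = mex{1} = 0
g(6) = mex{1,2} = 0
g(7) = mex{0,2} = 1
g(8) = mex{0} = 1
g(9) = mex{0,1} = 2
g(10) = mex{1} = 0
g(11) = mex{1,2} = 0
g(12) = mex{0,2} = 1
The P-positions (g = 0) in 0..12 are 0, 1, 5, 6, 10, 11.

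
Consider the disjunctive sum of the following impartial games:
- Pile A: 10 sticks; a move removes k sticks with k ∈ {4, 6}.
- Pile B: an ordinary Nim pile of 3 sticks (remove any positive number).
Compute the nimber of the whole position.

3

Build the Grundy sequence for pile A with g(k) = mex{g(k−s) : s ∈ {4, 6}, s ≤ k}:
g(0) = mex{} = 0
g(1) = mex{} = 0
g(2) = mex{} = 0
g(3) = mex{} = 0
g(4) = mex{0} = 1
g(5) = mex{0} = 1
g(6) = mex{0} = 1
g(7) = mex{0} = 1
g(8) = mex{0,1} = 2
g(9) = mex{0,1} = 2
g(10) = mex{1} = 0
So g(10) = 0.
Pile B is a plain Nim pile of size 3, so its Grundy value is 3.
The value of a disjunctive sum is the nim-sum of the parts.
Combined value = 0 ⊕ 3 = 3.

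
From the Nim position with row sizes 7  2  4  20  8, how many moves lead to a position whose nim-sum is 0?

Compute the nim-sum pairwise:
7 ⊕ 2 = 5
5 ⊕ 4 = 1
1 ⊕ 20 = 21
21 ⊕ 8 = 29
The overall nim-sum is X = 29. A row of size p has a winning move iff p XOR X < p (reduce it to p XOR X).
  7: 7 XOR 29 = 26 ≥ 7 — no move.
  2: 2 XOR 29 = 31 ≥ 2 — no move.
  4: 4 XOR 29 = 25 ≥ 4 — no move.
  20: 20 XOR 29 = 9 < 20 — winning move (to 9).
  8: 8 XOR 29 = 21 ≥ 8 — no move.
That gives 1 winning move.

1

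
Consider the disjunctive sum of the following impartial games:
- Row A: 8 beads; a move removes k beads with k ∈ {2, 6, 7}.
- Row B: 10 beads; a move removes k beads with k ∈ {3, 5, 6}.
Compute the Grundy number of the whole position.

2

Build the Grundy sequence for row A with g(k) = mex{g(k−s) : s ∈ {2, 6, 7}, s ≤ k}:
k:     0  1  2  3  4  5  6  7  8
g(k):  0  0  1  1  0  0  1  1  2
So g(8) = 2.
For row B, compute g(0), g(1), … with moves {3, 5, 6}:
g(0) = mex{} = 0
g(1) = mex{} = 0
g(2) = mex{} = 0
g(3) = mex{0} = 1
g(4) = mex{0} = 1
g(5) = mex{0} = 1
g(6) = mex{0,1} = 2
g(7) = mex{0,1} = 2
g(8) = mex{0,1} = 2
g(9) = mex{1,2} = 0
g(10) = mex{1,2} = 0
So g(10) = 0.
By the Sprague-Grundy theorem, the Grundy value of a sum of independent games is the XOR of the component values.
Combined value = 2 ⊕ 0 = 2.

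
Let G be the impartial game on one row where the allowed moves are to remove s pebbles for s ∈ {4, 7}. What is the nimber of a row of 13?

Compute g(0), g(1), … for moves {4, 7}:
k:     0  1  2  3  4  5  6  7  8  9 10 11 12 13
g(k):  0  0  0  0  1  1  1  1  2  2  2  0  0  0
So g(13) = 0.

0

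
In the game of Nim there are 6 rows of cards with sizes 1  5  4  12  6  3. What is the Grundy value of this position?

In binary:
  0001  (1)
  0101  (5)
  0100  (4)
  1100  (12)
  0110  (6)
  0011  (3)
  ----
  1001  (9)

9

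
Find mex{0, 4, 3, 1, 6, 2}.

The values 0, 1, 2, 3, 4 are all present; 5 is the first non-negative integer missing from the set.

5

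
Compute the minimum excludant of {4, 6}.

0 is not in the set, so the mex is 0.

0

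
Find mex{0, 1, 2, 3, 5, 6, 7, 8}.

4

The values 0, 1, 2, 3 are all present; 4 is the first non-negative integer missing from the set.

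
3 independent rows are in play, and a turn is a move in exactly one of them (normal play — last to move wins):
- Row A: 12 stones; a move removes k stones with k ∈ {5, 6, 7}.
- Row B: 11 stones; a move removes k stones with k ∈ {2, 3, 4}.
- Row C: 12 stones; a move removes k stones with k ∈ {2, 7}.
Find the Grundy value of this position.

3

Grundy values for row A (subtraction set {5, 6, 7}):
g(0) = mex{} = 0
g(1) = mex{} = 0
g(2) = mex{} = 0
g(3) = mex{} = 0
g(4) = mex{} = 0
g(5) = mex{0} = 1
g(6) = mex{0} = 1
g(7) = mex{0} = 1
g(8) = mex{0} = 1
g(9) = mex{0} = 1
g(10) = mex{0,1} = 2
g(11) = mex{0,1} = 2
g(12) = mex{1} = 0
So g(12) = 0.
For row B, compute g(0), g(1), … with moves {2, 3, 4}:
k:     0  1  2  3  4  5  6  7  8  9 10 11
g(k):  0  0  1  1  2  2  0  0  1  1  2  2
So g(11) = 2.
Build the Grundy sequence for row C with g(k) = mex{g(k−s) : s ∈ {2, 7}, s ≤ k}:
g(0) = mex{} = 0
g(1) = mex{} = 0
g(2) = mex{0} = 1
g(3) = mex{0} = 1
g(4) = mex{1} = 0
g(5) = mex{1} = 0
g(6) = mex{0} = 1
g(7) = mex{0} = 1
g(8) = mex{0,1} = 2
g(9) = mex{1} = 0
g(10) = mex{1,2} = 0
g(11) = mex{0} = 1
g(12) = mex{0} = 1
So g(12) = 1.
The value of a disjunctive sum is the nim-sum of the parts.
Combined value = 0 ⊕ 2 ⊕ 1 = 3.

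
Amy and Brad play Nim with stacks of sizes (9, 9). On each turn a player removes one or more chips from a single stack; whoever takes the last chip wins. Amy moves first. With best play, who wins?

Brad wins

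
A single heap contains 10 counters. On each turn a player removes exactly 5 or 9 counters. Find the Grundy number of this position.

Grundy values for subtraction set {5, 9}:
k:     0  1  2  3  4  5  6  7  8  9 10
g(k):  0  0  0  0  0  1  1  1  1  1  2
So g(10) = 2.

2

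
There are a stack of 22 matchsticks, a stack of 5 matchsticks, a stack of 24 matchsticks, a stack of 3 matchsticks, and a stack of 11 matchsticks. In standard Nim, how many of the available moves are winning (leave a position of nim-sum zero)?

3

Compute the nim-sum pairwise:
22 ⊕ 5 = 19
19 ⊕ 24 = 11
11 ⊕ 3 = 8
8 ⊕ 11 = 3
The overall nim-sum is X = 3. A stack of size p has a winning move iff p XOR X < p (reduce it to p XOR X).
  22: 22 XOR 3 = 21 < 22 — winning move (to 21).
  5: 5 XOR 3 = 6 ≥ 5 — no move.
  24: 24 XOR 3 = 27 ≥ 24 — no move.
  3: 3 XOR 3 = 0 < 3 — winning move (to 0).
  11: 11 XOR 3 = 8 < 11 — winning move (to 8).
That gives 3 winning moves.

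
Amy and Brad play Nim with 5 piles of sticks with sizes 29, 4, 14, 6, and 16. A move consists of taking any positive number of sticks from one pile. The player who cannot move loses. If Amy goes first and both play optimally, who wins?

Amy wins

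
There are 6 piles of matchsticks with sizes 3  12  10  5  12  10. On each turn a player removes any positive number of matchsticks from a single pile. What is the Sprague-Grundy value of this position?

Write each in binary and XOR column by column:
  0011  (3)
  1100  (12)
  1010  (10)
  0101  (5)
  1100  (12)
  1010  (10)
  ----
  0110  (6)

6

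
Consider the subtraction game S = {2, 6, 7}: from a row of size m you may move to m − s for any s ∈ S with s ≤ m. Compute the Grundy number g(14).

Compute g(0), g(1), … for moves {2, 6, 7}:
g(0) = mex{} = 0
g(1) = mex{} = 0
g(2) = mex{0} = 1
g(3) = mex{0} = 1
g(4) = mex{1} = 0
g(5) = mex{1} = 0
g(6) = mex{0} = 1
g(7) = mex{0} = 1
g(8) = mex{0,1} = 2
g(9) = mex{1} = 0
g(10) = mex{0,1,2} = 3
g(11) = mex{0} = 1
g(12) = mex{0,1,3} = 2
g(13) = mex{1} = 0
g(14) = mex{1,2} = 0
So g(14) = 0.

0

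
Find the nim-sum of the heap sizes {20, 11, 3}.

28

Compute the nim-sum pairwise:
20 ^ 11 = 31
31 ^ 3 = 28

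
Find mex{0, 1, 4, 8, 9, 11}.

2

The values 0, 1 are all present; 2 is the first non-negative integer missing from the set.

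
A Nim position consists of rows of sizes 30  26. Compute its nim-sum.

4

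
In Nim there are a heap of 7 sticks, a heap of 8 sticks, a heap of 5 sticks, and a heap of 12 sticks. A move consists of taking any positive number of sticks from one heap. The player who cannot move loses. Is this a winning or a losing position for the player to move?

Compute the nim-sum pairwise:
7 ⊕ 8 = 15
15 ⊕ 5 = 10
10 ⊕ 12 = 6
The nim-sum is 6 ≠ 0, so this is an N-position: the player to move can win.

Winning position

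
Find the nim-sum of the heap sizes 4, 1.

In binary:
  100  (4)
  001  (1)
  ---
  101  (5)

5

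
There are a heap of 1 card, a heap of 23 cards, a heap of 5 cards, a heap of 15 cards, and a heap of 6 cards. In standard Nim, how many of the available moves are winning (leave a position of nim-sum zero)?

1

Nim-sum: 1 ^ 23 ^ 5 ^ 15 ^ 6 = 26.
The overall nim-sum is X = 26. A heap of size p has a winning move iff p XOR X < p (reduce it to p XOR X).
  1: 1 XOR 26 = 27 ≥ 1 — no move.
  23: 23 XOR 26 = 13 < 23 — winning move (to 13).
  5: 5 XOR 26 = 31 ≥ 5 — no move.
  15: 15 XOR 26 = 21 ≥ 15 — no move.
  6: 6 XOR 26 = 28 ≥ 6 — no move.
That gives 1 winning move.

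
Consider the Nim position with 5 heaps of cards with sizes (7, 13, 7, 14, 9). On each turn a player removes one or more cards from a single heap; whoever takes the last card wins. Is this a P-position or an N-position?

Bitwise XOR of the heap sizes:
  0111  (7)
  1101  (13)
  0111  (7)
  1110  (14)
  1001  (9)
  ----
  1010  (10)
The nim-sum is 10 ≠ 0, so this is an N-position: the player to move can win.

N-position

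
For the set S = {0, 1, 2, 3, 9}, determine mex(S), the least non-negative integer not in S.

The values 0, 1, 2, 3 are all present; 4 is the first non-negative integer missing from the set.

4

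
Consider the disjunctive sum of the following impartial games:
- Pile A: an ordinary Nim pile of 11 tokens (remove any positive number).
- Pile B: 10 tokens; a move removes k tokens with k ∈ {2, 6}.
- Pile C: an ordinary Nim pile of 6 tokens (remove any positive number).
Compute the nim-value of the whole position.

12

Pile A is a plain Nim pile of size 11, so its Grundy value is 11.
For pile B, compute g(0), g(1), … with moves {2, 6}:
g(0) = mex{} = 0
g(1) = mex{} = 0
g(2) = mex{0} = 1
g(3) = mex{0} = 1
g(4) = mex{1} = 0
g(5) = mex{1} = 0
g(6) = mex{0} = 1
g(7) = mex{0} = 1
g(8) = mex{1} = 0
g(9) = mex{1} = 0
g(10) = mex{0} = 1
So g(10) = 1.
Pile C is a plain Nim pile of size 6, so its Grundy value is 6.
By the Sprague-Grundy theorem, the Grundy value of a sum of independent games is the XOR of the component values.
Combined value = 11 ⊕ 1 ⊕ 6 = 12.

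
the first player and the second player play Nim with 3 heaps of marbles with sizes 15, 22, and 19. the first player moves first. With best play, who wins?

the first player wins

Compute the nim-sum pairwise:
15 ^ 22 = 25
25 ^ 19 = 10
The nim-sum is 10 ≠ 0, so this is an N-position: the player to move can win; the first player has a winning move.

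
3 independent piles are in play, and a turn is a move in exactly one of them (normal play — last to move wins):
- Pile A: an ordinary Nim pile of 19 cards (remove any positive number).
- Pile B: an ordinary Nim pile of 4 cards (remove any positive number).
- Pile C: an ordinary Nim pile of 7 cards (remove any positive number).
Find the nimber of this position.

Pile A is a plain Nim pile of size 19, so its Grundy value is 19.
Pile B is a plain Nim pile of size 4, so its Grundy value is 4.
Pile C is a plain Nim pile of size 7, so its Grundy value is 7.
The value of a disjunctive sum is the nim-sum of the parts.
Combined value = 19 XOR 4 XOR 7 = 16.

16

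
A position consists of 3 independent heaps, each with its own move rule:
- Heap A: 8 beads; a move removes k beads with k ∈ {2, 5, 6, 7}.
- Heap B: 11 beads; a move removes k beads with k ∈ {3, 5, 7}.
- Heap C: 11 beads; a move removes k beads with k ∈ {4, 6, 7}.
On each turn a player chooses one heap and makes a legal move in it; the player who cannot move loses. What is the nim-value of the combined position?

Build the Grundy sequence for heap A with g(k) = mex{g(k−s) : s ∈ {2, 5, 6, 7}, s ≤ k}:
g(0) = mex{} = 0
g(1) = mex{} = 0
g(2) = mex{0} = 1
g(3) = mex{0} = 1
g(4) = mex{1} = 0
g(5) = mex{0,1} = 2
g(6) = mex{0} = 1
g(7) = mex{0,1,2} = 3
g(8) = mex{0,1} = 2
So g(8) = 2.
Build the Grundy sequence for heap B with g(k) = mex{g(k−s) : s ∈ {3, 5, 7}, s ≤ k}:
k:     0  1  2  3  4  5  6  7  8  9 10 11
g(k):  0  0  0  1  1  1  2  2  2  3  0  0
So g(11) = 0.
For heap C, compute g(0), g(1), … with moves {4, 6, 7}:
k:     0  1  2  3  4  5  6  7  8  9 10 11
g(k):  0  0  0  0  1  1  1  1  2  2  2  0
So g(11) = 0.
By the Sprague-Grundy theorem, the Grundy value of a sum of independent games is the XOR of the component values.
Combined value = 2 ⊕ 0 ⊕ 0 = 2.

2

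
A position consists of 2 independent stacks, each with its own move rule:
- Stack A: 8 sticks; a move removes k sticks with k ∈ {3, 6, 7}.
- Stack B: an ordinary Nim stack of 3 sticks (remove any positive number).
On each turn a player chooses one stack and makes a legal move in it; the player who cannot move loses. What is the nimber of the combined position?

1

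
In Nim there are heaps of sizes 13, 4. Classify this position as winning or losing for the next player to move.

Winning position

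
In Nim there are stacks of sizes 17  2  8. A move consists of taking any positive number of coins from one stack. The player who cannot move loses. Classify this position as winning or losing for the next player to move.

Nim-sum: 17 ⊕ 2 ⊕ 8 = 27.
The nim-sum is 27 ≠ 0, so this is an N-position: the player to move can win.

Winning position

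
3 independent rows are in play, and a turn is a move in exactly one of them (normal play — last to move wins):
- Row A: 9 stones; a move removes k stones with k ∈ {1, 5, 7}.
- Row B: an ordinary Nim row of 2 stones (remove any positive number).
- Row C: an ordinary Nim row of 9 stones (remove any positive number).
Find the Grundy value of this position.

For row A, compute g(0), g(1), … with moves {1, 5, 7}:
k:     0  1  2  3  4  5  6  7  8  9
g(k):  0  1  0  1  0  1  0  1  0  1
So g(9) = 1.
Row B is a plain Nim row of size 2, so its Grundy value is 2.
Row C is a plain Nim row of size 9, so its Grundy value is 9.
The value of a disjunctive sum is the nim-sum of the parts.
Combined value = 1 ⊕ 2 ⊕ 9 = 10.

10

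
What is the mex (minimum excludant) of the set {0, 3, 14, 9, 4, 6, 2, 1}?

5

The values 0, 1, 2, 3, 4 are all present; 5 is the first non-negative integer missing from the set.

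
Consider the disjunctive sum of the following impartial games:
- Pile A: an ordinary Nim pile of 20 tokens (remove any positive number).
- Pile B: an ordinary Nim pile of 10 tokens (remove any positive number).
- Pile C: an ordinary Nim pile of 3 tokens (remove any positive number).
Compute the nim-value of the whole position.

29

Pile A is a plain Nim pile of size 20, so its Grundy value is 20.
Pile B is a plain Nim pile of size 10, so its Grundy value is 10.
Pile C is a plain Nim pile of size 3, so its Grundy value is 3.
The value of a disjunctive sum is the nim-sum of the parts.
Combined value = 20 XOR 10 XOR 3 = 29.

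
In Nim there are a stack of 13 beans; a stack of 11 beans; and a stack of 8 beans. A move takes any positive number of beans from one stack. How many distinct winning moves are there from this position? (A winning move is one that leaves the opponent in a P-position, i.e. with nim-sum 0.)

3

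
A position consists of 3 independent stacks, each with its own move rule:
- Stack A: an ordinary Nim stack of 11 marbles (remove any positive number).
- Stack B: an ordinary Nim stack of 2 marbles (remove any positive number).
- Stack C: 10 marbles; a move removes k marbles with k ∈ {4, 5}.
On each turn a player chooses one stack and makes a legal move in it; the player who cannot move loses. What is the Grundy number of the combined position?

Stack A is a plain Nim stack of size 11, so its Grundy value is 11.
Stack B is a plain Nim stack of size 2, so its Grundy value is 2.
Grundy values for stack C (subtraction set {4, 5}):
g(0) = mex{} = 0
g(1) = mex{} = 0
g(2) = mex{} = 0
g(3) = mex{} = 0
g(4) = mex{0} = 1
g(5) = mex{0} = 1
g(6) = mex{0} = 1
g(7) = mex{0} = 1
g(8) = mex{0,1} = 2
g(9) = mex{1} = 0
g(10) = mex{1} = 0
So g(10) = 0.
The value of a disjunctive sum is the nim-sum of the parts.
Combined value = 11 ⊕ 2 ⊕ 0 = 9.

9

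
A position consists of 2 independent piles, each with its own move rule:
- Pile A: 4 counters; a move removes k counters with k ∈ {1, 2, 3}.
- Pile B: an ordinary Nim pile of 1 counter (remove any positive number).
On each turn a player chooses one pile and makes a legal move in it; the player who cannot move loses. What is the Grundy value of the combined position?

1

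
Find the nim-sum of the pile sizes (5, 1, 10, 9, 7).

0

Write each in binary and XOR column by column:
  0101  (5)
  0001  (1)
  1010  (10)
  1001  (9)
  0111  (7)
  ----
  0000  (0)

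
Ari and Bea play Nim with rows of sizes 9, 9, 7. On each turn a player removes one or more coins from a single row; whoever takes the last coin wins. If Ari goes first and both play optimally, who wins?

Ari wins

Nim-sum: 9 XOR 9 XOR 7 = 7.
The nim-sum is 7 ≠ 0, so this is an N-position: the player to move can win; Ari has a winning move.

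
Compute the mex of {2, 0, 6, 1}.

The values 0, 1, 2 are all present; 3 is the first non-negative integer missing from the set.

3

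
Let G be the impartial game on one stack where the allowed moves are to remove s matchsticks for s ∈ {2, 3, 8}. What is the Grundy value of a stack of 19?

Grundy values for subtraction set {2, 3, 8}:
k:     0  1  2  3  4  5  6  7  8  9 10 11 12 13 14 15 16 17 18 19
g(k):  0  0  1  1  2  0  0  1  1  2  0  0  1  1  2  0  0  1  1  2
So g(19) = 2.

2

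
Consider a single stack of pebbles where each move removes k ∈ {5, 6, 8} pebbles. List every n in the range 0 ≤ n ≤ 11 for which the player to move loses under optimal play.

Grundy values for subtraction set {5, 6, 8}:
g(0) = mex{} = 0
g(1) = mex{} = 0
g(2) = mex{} = 0
g(3) = mex{} = 0
g(4) = mex{} = 0
g(5) = mex{0} = 1
g(6) = mex{0} = 1
g(7) = mex{0} = 1
g(8) = mex{0} = 1
g(9) = mex{0} = 1
g(10) = mex{0,1} = 2
g(11) = mex{0,1} = 2
The P-positions (g = 0) in 0..11 are 0, 1, 2, 3, 4.

0, 1, 2, 3, 4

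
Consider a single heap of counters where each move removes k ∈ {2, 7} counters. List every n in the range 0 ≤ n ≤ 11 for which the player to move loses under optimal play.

0, 1, 4, 5, 9, 10

Grundy values for subtraction set {2, 7}:
k:     0  1  2  3  4  5  6  7  8  9 10 11
g(k):  0  0  1  1  0  0  1  1  2  0  0  1
The P-positions (g = 0) in 0..11 are 0, 1, 4, 5, 9, 10.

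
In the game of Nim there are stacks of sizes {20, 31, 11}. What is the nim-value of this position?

Write each in binary and XOR column by column:
  10100  (20)
  11111  (31)
  01011  (11)
  -----
  00000  (0)

0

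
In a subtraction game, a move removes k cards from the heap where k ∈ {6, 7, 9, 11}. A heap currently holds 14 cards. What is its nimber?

Build the Grundy sequence with g(k) = mex{g(k−s) : s ∈ {6, 7, 9, 11}, s ≤ k}:
g(0) = mex{} = 0
g(1) = mex{} = 0
g(2) = mex{} = 0
g(3) = mex{} = 0
g(4) = mex{} = 0
g(5) = mex{} = 0
g(6) = mex{0} = 1
g(7) = mex{0} = 1
g(8) = mex{0} = 1
g(9) = mex{0} = 1
g(10) = mex{0} = 1
g(11) = mex{0} = 1
g(12) = mex{0,1} = 2
g(13) = mex{0,1} = 2
g(14) = mex{0,1} = 2
So g(14) = 2.

2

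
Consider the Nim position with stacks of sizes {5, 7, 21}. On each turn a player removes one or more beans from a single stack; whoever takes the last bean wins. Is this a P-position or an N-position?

Bitwise XOR of the heap sizes:
  00101  (5)
  00111  (7)
  10101  (21)
  -----
  10111  (23)
The nim-sum is 23 ≠ 0, so this is an N-position: the player to move can win.

N-position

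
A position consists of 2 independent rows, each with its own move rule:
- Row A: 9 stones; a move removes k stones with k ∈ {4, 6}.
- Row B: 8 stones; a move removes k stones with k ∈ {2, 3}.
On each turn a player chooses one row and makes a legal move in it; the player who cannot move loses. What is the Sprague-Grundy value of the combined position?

3

For row A, compute g(0), g(1), … with moves {4, 6}:
g(0) = mex{} = 0
g(1) = mex{} = 0
g(2) = mex{} = 0
g(3) = mex{} = 0
g(4) = mex{0} = 1
g(5) = mex{0} = 1
g(6) = mex{0} = 1
g(7) = mex{0} = 1
g(8) = mex{0,1} = 2
g(9) = mex{0,1} = 2
So g(9) = 2.
Build the Grundy sequence for row B with g(k) = mex{g(k−s) : s ∈ {2, 3}, s ≤ k}:
k:     0  1  2  3  4  5  6  7  8
g(k):  0  0  1  1  2  0  0  1  1
So g(8) = 1.
The value of a disjunctive sum is the nim-sum of the parts.
Combined value = 2 XOR 1 = 3.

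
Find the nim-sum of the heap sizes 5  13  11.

3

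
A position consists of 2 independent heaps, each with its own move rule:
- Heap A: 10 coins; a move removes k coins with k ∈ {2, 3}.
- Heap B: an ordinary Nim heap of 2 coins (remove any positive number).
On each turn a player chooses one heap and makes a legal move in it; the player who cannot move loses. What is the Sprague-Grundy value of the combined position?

Build the Grundy sequence for heap A with g(k) = mex{g(k−s) : s ∈ {2, 3}, s ≤ k}:
g(0) = mex{} = 0
g(1) = mex{} = 0
g(2) = mex{0} = 1
g(3) = mex{0} = 1
g(4) = mex{0,1} = 2
g(5) = mex{1} = 0
g(6) = mex{1,2} = 0
g(7) = mex{0,2} = 1
g(8) = mex{0} = 1
g(9) = mex{0,1} = 2
g(10) = mex{1} = 0
So g(10) = 0.
Heap B is a plain Nim heap of size 2, so its Grundy value is 2.
By the Sprague-Grundy theorem, the Grundy value of a sum of independent games is the XOR of the component values.
Combined value = 0 XOR 2 = 2.

2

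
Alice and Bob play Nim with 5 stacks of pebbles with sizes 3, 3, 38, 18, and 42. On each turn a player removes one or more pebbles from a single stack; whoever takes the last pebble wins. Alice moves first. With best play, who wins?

Alice wins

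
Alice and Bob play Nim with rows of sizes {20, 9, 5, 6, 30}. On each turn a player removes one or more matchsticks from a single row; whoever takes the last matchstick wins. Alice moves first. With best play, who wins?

Bob wins

Compute the nim-sum pairwise:
20 ^ 9 = 29
29 ^ 5 = 24
24 ^ 6 = 30
30 ^ 30 = 0
The nim-sum is 0, so this is a P-position: the player to move is in a losing position under optimal play; Alice is about to move from it and so loses — Bob wins.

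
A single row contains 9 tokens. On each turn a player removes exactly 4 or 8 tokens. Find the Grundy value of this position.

2

Build the Grundy sequence with g(k) = mex{g(k−s) : s ∈ {4, 8}, s ≤ k}:
k:     0  1  2  3  4  5  6  7  8  9
g(k):  0  0  0  0  1  1  1  1  2  2
So g(9) = 2.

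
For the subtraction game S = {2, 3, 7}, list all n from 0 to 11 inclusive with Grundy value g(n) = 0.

Compute g(0), g(1), … for moves {2, 3, 7}:
k:     0  1  2  3  4  5  6  7  8  9 10 11
g(k):  0  0  1  1  2  0  0  1  1  2  0  0
The P-positions (g = 0) in 0..11 are 0, 1, 5, 6, 10, 11.

0, 1, 5, 6, 10, 11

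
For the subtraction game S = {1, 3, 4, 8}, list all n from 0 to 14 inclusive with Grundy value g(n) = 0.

0, 2, 7, 9, 14

Grundy values for subtraction set {1, 3, 4, 8}:
g(0) = mex{} = 0
g(1) = mex{0} = 1
g(2) = mex{1} = 0
g(3) = mex{0} = 1
g(4) = mex{0,1} = 2
g(5) = mex{0,1,2} = 3
g(6) = mex{0,1,3} = 2
g(7) = mex{1,2} = 0
g(8) = mex{0,2,3} = 1
g(9) = mex{1,2,3} = 0
g(10) = mex{0,2} = 1
g(11) = mex{0,1} = 2
g(12) = mex{0,1,2} = 3
g(13) = mex{0,1,3} = 2
g(14) = mex{1,2} = 0
The P-positions (g = 0) in 0..14 are 0, 2, 7, 9, 14.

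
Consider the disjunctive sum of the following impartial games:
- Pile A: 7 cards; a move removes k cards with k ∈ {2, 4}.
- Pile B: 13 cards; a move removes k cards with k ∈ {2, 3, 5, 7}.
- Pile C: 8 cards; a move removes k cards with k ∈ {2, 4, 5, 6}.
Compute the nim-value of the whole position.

Grundy values for pile A (subtraction set {2, 4}):
g(0) = mex{} = 0
g(1) = mex{} = 0
g(2) = mex{0} = 1
g(3) = mex{0} = 1
g(4) = mex{0,1} = 2
g(5) = mex{0,1} = 2
g(6) = mex{1,2} = 0
g(7) = mex{1,2} = 0
So g(7) = 0.
Build the Grundy sequence for pile B with g(k) = mex{g(k−s) : s ∈ {2, 3, 5, 7}, s ≤ k}:
g(0) = mex{} = 0
g(1) = mex{} = 0
g(2) = mex{0} = 1
g(3) = mex{0} = 1
g(4) = mex{0,1} = 2
g(5) = mex{0,1} = 2
g(6) = mex{0,1,2} = 3
g(7) = mex{0,1,2} = 3
g(8) = mex{0,1,2,3} = 4
g(9) = mex{1,2,3} = 0
g(10) = mex{1,2,3,4} = 0
g(11) = mex{0,2,3,4} = 1
g(12) = mex{0,2,3} = 1
g(13) = mex{0,1,3,4} = 2
So g(13) = 2.
Grundy values for pile C (subtraction set {2, 4, 5, 6}):
k:     0  1  2  3  4  5  6  7  8
g(k):  0  0  1  1  2  2  3  3  0
So g(8) = 0.
By the Sprague-Grundy theorem, the Grundy value of a sum of independent games is the XOR of the component values.
Combined value = 0 XOR 2 XOR 0 = 2.

2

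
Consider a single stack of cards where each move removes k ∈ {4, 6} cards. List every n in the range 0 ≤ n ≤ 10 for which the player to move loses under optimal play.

0, 1, 2, 3, 10

Grundy values for subtraction set {4, 6}:
k:     0  1  2  3  4  5  6  7  8  9 10
g(k):  0  0  0  0  1  1  1  1  2  2  0
The P-positions (g = 0) in 0..10 are 0, 1, 2, 3, 10.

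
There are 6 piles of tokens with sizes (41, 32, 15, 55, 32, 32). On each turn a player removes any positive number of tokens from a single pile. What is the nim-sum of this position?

49

Compute the nim-sum pairwise:
41 ^ 32 = 9
9 ^ 15 = 6
6 ^ 55 = 49
49 ^ 32 = 17
17 ^ 32 = 49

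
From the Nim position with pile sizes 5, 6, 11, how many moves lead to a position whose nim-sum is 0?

Nim-sum: 5 ⊕ 6 ⊕ 11 = 8.
The overall nim-sum is X = 8. A pile of size p has a winning move iff p XOR X < p (reduce it to p XOR X).
  5: 5 XOR 8 = 13 ≥ 5 — no move.
  6: 6 XOR 8 = 14 ≥ 6 — no move.
  11: 11 XOR 8 = 3 < 11 — winning move (to 3).
That gives 1 winning move.

1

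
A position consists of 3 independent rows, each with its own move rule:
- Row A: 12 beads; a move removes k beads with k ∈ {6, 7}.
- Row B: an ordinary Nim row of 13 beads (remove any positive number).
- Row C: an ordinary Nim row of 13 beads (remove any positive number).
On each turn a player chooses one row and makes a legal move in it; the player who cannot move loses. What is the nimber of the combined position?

2

For row A, compute g(0), g(1), … with moves {6, 7}:
k:     0  1  2  3  4  5  6  7  8  9 10 11 12
g(k):  0  0  0  0  0  0  1  1  1  1  1  1  2
So g(12) = 2.
Row B is a plain Nim row of size 13, so its Grundy value is 13.
Row C is a plain Nim row of size 13, so its Grundy value is 13.
By the Sprague-Grundy theorem, the Grundy value of a sum of independent games is the XOR of the component values.
Combined value = 2 XOR 13 XOR 13 = 2.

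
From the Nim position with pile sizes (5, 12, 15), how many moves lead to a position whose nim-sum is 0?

Nim-sum: 5 ^ 12 ^ 15 = 6.
The overall nim-sum is X = 6. A pile of size p has a winning move iff p XOR X < p (reduce it to p XOR X).
  5: 5 XOR 6 = 3 < 5 — winning move (to 3).
  12: 12 XOR 6 = 10 < 12 — winning move (to 10).
  15: 15 XOR 6 = 9 < 15 — winning move (to 9).
That gives 3 winning moves.

3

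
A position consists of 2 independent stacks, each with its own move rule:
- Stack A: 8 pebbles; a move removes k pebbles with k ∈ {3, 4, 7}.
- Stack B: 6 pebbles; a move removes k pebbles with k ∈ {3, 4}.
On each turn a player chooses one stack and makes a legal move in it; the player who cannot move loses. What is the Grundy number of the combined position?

Grundy values for stack A (subtraction set {3, 4, 7}):
g(0) = mex{} = 0
g(1) = mex{} = 0
g(2) = mex{} = 0
g(3) = mex{0} = 1
g(4) = mex{0} = 1
g(5) = mex{0} = 1
g(6) = mex{0,1} = 2
g(7) = mex{0,1} = 2
g(8) = mex{0,1} = 2
So g(8) = 2.
Grundy values for stack B (subtraction set {3, 4}):
g(0) = mex{} = 0
g(1) = mex{} = 0
g(2) = mex{} = 0
g(3) = mex{0} = 1
g(4) = mex{0} = 1
g(5) = mex{0} = 1
g(6) = mex{0,1} = 2
So g(6) = 2.
The value of a disjunctive sum is the nim-sum of the parts.
Combined value = 2 XOR 2 = 0.

0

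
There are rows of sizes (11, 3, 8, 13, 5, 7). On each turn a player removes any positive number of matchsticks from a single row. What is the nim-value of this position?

15

Compute the nim-sum pairwise:
11 ⊕ 3 = 8
8 ⊕ 8 = 0
0 ⊕ 13 = 13
13 ⊕ 5 = 8
8 ⊕ 7 = 15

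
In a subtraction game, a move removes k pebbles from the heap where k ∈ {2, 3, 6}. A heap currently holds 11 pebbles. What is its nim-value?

1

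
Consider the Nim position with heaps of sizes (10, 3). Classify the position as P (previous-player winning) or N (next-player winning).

Write each in binary and XOR column by column:
  1010  (10)
  0011  (3)
  ----
  1001  (9)
The nim-sum is 9 ≠ 0, so this is an N-position: the player to move can win.

N-position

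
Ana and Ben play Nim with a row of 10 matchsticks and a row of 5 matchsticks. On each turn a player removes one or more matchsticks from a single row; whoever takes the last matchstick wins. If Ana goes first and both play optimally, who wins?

Ana wins

Write each in binary and XOR column by column:
  1010  (10)
  0101  (5)
  ----
  1111  (15)
The nim-sum is 15 ≠ 0, so this is an N-position: the player to move can win; Ana has a winning move.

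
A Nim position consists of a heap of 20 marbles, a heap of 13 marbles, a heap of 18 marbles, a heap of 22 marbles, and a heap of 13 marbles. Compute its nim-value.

Compute the nim-sum pairwise:
20 ^ 13 = 25
25 ^ 18 = 11
11 ^ 22 = 29
29 ^ 13 = 16

16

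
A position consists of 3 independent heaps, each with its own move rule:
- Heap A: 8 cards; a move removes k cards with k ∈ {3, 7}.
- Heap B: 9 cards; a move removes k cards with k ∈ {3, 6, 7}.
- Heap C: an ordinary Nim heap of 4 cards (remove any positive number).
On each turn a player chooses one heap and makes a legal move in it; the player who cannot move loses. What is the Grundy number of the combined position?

5

Grundy values for heap A (subtraction set {3, 7}):
k:     0  1  2  3  4  5  6  7  8
g(k):  0  0  0  1  1  1  0  2  2
So g(8) = 2.
For heap B, compute g(0), g(1), … with moves {3, 6, 7}:
g(0) = mex{} = 0
g(1) = mex{} = 0
g(2) = mex{} = 0
g(3) = mex{0} = 1
g(4) = mex{0} = 1
g(5) = mex{0} = 1
g(6) = mex{0,1} = 2
g(7) = mex{0,1} = 2
g(8) = mex{0,1} = 2
g(9) = mex{0,1,2} = 3
So g(9) = 3.
Heap C is a plain Nim heap of size 4, so its Grundy value is 4.
By the Sprague-Grundy theorem, the Grundy value of a sum of independent games is the XOR of the component values.
Combined value = 2 ⊕ 3 ⊕ 4 = 5.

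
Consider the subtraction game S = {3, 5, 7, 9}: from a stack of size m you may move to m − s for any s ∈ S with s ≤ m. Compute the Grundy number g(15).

1

Build the Grundy sequence with g(k) = mex{g(k−s) : s ∈ {3, 5, 7, 9}, s ≤ k}:
k:     0  1  2  3  4  5  6  7  8  9 10 11 12 13 14 15
g(k):  0  0  0  1  1  1  2  2  2  3  3  3  0  0  0  1
So g(15) = 1.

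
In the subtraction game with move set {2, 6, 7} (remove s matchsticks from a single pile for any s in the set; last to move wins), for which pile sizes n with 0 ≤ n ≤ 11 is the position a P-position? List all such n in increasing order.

0, 1, 4, 5, 9

Build the Grundy sequence with g(k) = mex{g(k−s) : s ∈ {2, 6, 7}, s ≤ k}:
g(0) = mex{} = 0
g(1) = mex{} = 0
g(2) = mex{0} = 1
g(3) = mex{0} = 1
g(4) = mex{1} = 0
g(5) = mex{1} = 0
g(6) = mex{0} = 1
g(7) = mex{0} = 1
g(8) = mex{0,1} = 2
g(9) = mex{1} = 0
g(10) = mex{0,1,2} = 3
g(11) = mex{0} = 1
The P-positions (g = 0) in 0..11 are 0, 1, 4, 5, 9.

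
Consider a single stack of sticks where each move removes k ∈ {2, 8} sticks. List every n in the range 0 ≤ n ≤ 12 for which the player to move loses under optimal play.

0, 1, 4, 5, 10, 11

Build the Grundy sequence with g(k) = mex{g(k−s) : s ∈ {2, 8}, s ≤ k}:
g(0) = mex{} = 0
g(1) = mex{} = 0
g(2) = mex{0} = 1
g(3) = mex{0} = 1
g(4) = mex{1} = 0
g(5) = mex{1} = 0
g(6) = mex{0} = 1
g(7) = mex{0} = 1
g(8) = mex{0,1} = 2
g(9) = mex{0,1} = 2
g(10) = mex{1,2} = 0
g(11) = mex{1,2} = 0
g(12) = mex{0} = 1
The P-positions (g = 0) in 0..12 are 0, 1, 4, 5, 10, 11.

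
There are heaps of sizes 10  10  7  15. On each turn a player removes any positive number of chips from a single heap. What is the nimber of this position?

8

Compute the nim-sum pairwise:
10 XOR 10 = 0
0 XOR 7 = 7
7 XOR 15 = 8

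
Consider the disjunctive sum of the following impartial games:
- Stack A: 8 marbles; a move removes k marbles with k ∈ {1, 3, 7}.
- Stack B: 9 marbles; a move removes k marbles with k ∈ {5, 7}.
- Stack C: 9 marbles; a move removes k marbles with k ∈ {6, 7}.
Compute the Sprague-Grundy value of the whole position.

Grundy values for stack A (subtraction set {1, 3, 7}):
k:     0  1  2  3  4  5  6  7  8
g(k):  0  1  0  1  0  1  0  1  0
So g(8) = 0.
Build the Grundy sequence for stack B with g(k) = mex{g(k−s) : s ∈ {5, 7}, s ≤ k}:
g(0) = mex{} = 0
g(1) = mex{} = 0
g(2) = mex{} = 0
g(3) = mex{} = 0
g(4) = mex{} = 0
g(5) = mex{0} = 1
g(6) = mex{0} = 1
g(7) = mex{0} = 1
g(8) = mex{0} = 1
g(9) = mex{0} = 1
So g(9) = 1.
Build the Grundy sequence for stack C with g(k) = mex{g(k−s) : s ∈ {6, 7}, s ≤ k}:
k:     0  1  2  3  4  5  6  7  8  9
g(k):  0  0  0  0  0  0  1  1  1  1
So g(9) = 1.
The value of a disjunctive sum is the nim-sum of the parts.
Combined value = 0 XOR 1 XOR 1 = 0.

0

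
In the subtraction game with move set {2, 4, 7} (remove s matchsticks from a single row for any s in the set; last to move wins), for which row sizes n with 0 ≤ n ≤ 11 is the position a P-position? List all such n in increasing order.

0, 1, 6, 9

Compute g(0), g(1), … for moves {2, 4, 7}:
g(0) = mex{} = 0
g(1) = mex{} = 0
g(2) = mex{0} = 1
g(3) = mex{0} = 1
g(4) = mex{0,1} = 2
g(5) = mex{0,1} = 2
g(6) = mex{1,2} = 0
g(7) = mex{0,1,2} = 3
g(8) = mex{0,2} = 1
g(9) = mex{1,2,3} = 0
g(10) = mex{0,1} = 2
g(11) = mex{0,2,3} = 1
The P-positions (g = 0) in 0..11 are 0, 1, 6, 9.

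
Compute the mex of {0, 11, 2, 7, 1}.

The values 0, 1, 2 are all present; 3 is the first non-negative integer missing from the set.

3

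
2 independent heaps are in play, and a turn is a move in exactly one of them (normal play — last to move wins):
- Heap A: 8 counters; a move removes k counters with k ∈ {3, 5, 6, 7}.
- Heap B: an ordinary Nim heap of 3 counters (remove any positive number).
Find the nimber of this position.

1

Build the Grundy sequence for heap A with g(k) = mex{g(k−s) : s ∈ {3, 5, 6, 7}, s ≤ k}:
k:     0  1  2  3  4  5  6  7  8
g(k):  0  0  0  1  1  1  2  2  2
So g(8) = 2.
Heap B is a plain Nim heap of size 3, so its Grundy value is 3.
By the Sprague-Grundy theorem, the Grundy value of a sum of independent games is the XOR of the component values.
Combined value = 2 ⊕ 3 = 1.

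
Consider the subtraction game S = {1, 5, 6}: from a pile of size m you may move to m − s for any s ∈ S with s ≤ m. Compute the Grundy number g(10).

2

Build the Grundy sequence with g(k) = mex{g(k−s) : s ∈ {1, 5, 6}, s ≤ k}:
k:     0  1  2  3  4  5  6  7  8  9 10
g(k):  0  1  0  1  0  1  2  3  2  3  2
So g(10) = 2.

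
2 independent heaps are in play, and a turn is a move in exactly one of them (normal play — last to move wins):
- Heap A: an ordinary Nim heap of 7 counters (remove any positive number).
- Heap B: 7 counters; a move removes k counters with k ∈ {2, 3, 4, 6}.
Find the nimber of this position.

Heap A is a plain Nim heap of size 7, so its Grundy value is 7.
Grundy values for heap B (subtraction set {2, 3, 4, 6}):
g(0) = mex{} = 0
g(1) = mex{} = 0
g(2) = mex{0} = 1
g(3) = mex{0} = 1
g(4) = mex{0,1} = 2
g(5) = mex{0,1} = 2
g(6) = mex{0,1,2} = 3
g(7) = mex{0,1,2} = 3
So g(7) = 3.
By the Sprague-Grundy theorem, the Grundy value of a sum of independent games is the XOR of the component values.
Combined value = 7 XOR 3 = 4.

4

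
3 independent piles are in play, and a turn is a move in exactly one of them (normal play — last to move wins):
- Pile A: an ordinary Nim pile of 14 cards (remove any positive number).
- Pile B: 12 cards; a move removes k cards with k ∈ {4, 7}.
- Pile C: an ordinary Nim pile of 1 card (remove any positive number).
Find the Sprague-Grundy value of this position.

15

Pile A is a plain Nim pile of size 14, so its Grundy value is 14.
Build the Grundy sequence for pile B with g(k) = mex{g(k−s) : s ∈ {4, 7}, s ≤ k}:
g(0) = mex{} = 0
g(1) = mex{} = 0
g(2) = mex{} = 0
g(3) = mex{} = 0
g(4) = mex{0} = 1
g(5) = mex{0} = 1
g(6) = mex{0} = 1
g(7) = mex{0} = 1
g(8) = mex{0,1} = 2
g(9) = mex{0,1} = 2
g(10) = mex{0,1} = 2
g(11) = mex{1} = 0
g(12) = mex{1,2} = 0
So g(12) = 0.
Pile C is a plain Nim pile of size 1, so its Grundy value is 1.
The value of a disjunctive sum is the nim-sum of the parts.
Combined value = 14 XOR 0 XOR 1 = 15.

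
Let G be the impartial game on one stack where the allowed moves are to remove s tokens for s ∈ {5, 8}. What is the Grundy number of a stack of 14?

Compute g(0), g(1), … for moves {5, 8}:
g(0) = mex{} = 0
g(1) = mex{} = 0
g(2) = mex{} = 0
g(3) = mex{} = 0
g(4) = mex{} = 0
g(5) = mex{0} = 1
g(6) = mex{0} = 1
g(7) = mex{0} = 1
g(8) = mex{0} = 1
g(9) = mex{0} = 1
g(10) = mex{0,1} = 2
g(11) = mex{0,1} = 2
g(12) = mex{0,1} = 2
g(13) = mex{1} = 0
g(14) = mex{1} = 0
So g(14) = 0.

0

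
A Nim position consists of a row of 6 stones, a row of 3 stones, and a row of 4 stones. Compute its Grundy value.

1

Compute the nim-sum pairwise:
6 XOR 3 = 5
5 XOR 4 = 1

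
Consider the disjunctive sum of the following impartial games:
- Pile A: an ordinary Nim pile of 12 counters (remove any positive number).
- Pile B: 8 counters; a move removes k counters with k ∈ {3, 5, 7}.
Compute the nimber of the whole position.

14

Pile A is a plain Nim pile of size 12, so its Grundy value is 12.
For pile B, compute g(0), g(1), … with moves {3, 5, 7}:
g(0) = mex{} = 0
g(1) = mex{} = 0
g(2) = mex{} = 0
g(3) = mex{0} = 1
g(4) = mex{0} = 1
g(5) = mex{0} = 1
g(6) = mex{0,1} = 2
g(7) = mex{0,1} = 2
g(8) = mex{0,1} = 2
So g(8) = 2.
The value of a disjunctive sum is the nim-sum of the parts.
Combined value = 12 ⊕ 2 = 14.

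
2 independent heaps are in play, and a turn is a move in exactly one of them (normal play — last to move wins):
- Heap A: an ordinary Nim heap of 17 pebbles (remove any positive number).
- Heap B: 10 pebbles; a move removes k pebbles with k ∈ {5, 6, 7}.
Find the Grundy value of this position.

19

Heap A is a plain Nim heap of size 17, so its Grundy value is 17.
Grundy values for heap B (subtraction set {5, 6, 7}):
g(0) = mex{} = 0
g(1) = mex{} = 0
g(2) = mex{} = 0
g(3) = mex{} = 0
g(4) = mex{} = 0
g(5) = mex{0} = 1
g(6) = mex{0} = 1
g(7) = mex{0} = 1
g(8) = mex{0} = 1
g(9) = mex{0} = 1
g(10) = mex{0,1} = 2
So g(10) = 2.
The value of a disjunctive sum is the nim-sum of the parts.
Combined value = 17 ⊕ 2 = 19.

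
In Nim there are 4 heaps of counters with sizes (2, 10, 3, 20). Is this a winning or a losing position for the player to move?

Winning position

In binary:
  00010  (2)
  01010  (10)
  00011  (3)
  10100  (20)
  -----
  11111  (31)
The nim-sum is 31 ≠ 0, so this is an N-position: the player to move can win.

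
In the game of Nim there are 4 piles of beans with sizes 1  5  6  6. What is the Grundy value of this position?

4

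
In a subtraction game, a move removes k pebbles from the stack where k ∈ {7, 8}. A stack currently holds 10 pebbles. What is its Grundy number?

Build the Grundy sequence with g(k) = mex{g(k−s) : s ∈ {7, 8}, s ≤ k}:
g(0) = mex{} = 0
g(1) = mex{} = 0
g(2) = mex{} = 0
g(3) = mex{} = 0
g(4) = mex{} = 0
g(5) = mex{} = 0
g(6) = mex{} = 0
g(7) = mex{0} = 1
g(8) = mex{0} = 1
g(9) = mex{0} = 1
g(10) = mex{0} = 1
So g(10) = 1.

1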